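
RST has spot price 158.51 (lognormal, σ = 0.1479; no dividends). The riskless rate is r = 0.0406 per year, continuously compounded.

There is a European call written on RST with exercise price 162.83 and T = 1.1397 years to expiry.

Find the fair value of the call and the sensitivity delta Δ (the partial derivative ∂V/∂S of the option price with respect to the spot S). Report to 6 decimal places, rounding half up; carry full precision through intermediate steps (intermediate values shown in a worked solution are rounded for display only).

σ√T = 0.1479·√1.1397 = 0.157893
d₁ = (ln(S/K) + (r+σ²/2)T) / (σ√T) = (ln(158.51/162.83) + (0.0406+0.1479²/2)·1.1397) / 0.157893 = (-0.026889 + 0.058737) / 0.157893 = 0.201705
d₂ = d₁ − σ√T = 0.201705 − 0.157893 = 0.043812
e^{−rT} = 0.954782
N(d₁) = 0.579927,  N(d₂) = 0.517473
Call price V = S·N(d₁) − K·e^{−rT}·N(d₂) = 91.924151 − 80.450083 = 11.474067
Δ = N(d₁) = 0.579927

price = 11.474067
Δ = 0.579927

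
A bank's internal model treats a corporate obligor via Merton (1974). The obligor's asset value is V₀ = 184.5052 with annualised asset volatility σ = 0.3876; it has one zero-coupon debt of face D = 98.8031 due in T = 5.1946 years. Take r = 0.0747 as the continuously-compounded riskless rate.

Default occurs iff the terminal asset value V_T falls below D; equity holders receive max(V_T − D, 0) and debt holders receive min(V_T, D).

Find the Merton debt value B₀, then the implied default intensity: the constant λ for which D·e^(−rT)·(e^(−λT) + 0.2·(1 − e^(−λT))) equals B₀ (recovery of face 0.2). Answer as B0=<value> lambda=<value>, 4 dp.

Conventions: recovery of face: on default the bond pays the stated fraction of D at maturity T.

Work the structural quantities from V₀ = 184.5052 against face 98.8031:
d₁ = [ln(V₀/D) + (r + σ²/2)T] / (σ√T)
   = [ln(184.5052/98.8031) + (0.0747 + 0.5·0.3876²)·5.1946] / (0.3876·√5.1946)
   = [0.624549 + 0.778239] / 0.883405 = 1.587933
d₂ = d₁ − σ√T = 1.587933 − 0.883405 = 0.704528
N(d₁) = 0.943849,  N(d₂) = 0.759448,  e^(−rT) = 0.678388
E₀ = V₀·N(d₁) − D·e^(−rT)·N(d₂)
   = 184.5052·0.943849 − 98.8031·0.678388·0.759448 = 123.241735
B₀ = V₀ − E₀ = 184.5052 − 123.241735 = 61.263465
e^(−λT) = (B₀·e^(rT)/D − 0.2)/(1 − 0.2) = (61.2635·1.474084/98.8031 − 0.2)/0.8 = 0.89251894
λ = −ln(0.89251894)/5.1946 = 0.021890

B0=61.2635 lambda=0.0219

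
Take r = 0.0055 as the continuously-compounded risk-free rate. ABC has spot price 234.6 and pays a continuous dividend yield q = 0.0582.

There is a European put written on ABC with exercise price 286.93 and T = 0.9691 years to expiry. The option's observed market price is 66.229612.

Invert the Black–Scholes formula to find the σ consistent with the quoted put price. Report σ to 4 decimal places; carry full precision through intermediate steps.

At σ = 0.2051 the Black–Scholes value reproduces the quote:
σ√T = 0.2051·√0.9691 = 0.201906
d₁ = (ln(S/K) + (r−q+σ²/2)T) / (σ√T) = (ln(234.6/286.93) + (0.0055−0.0582+0.2051²/2)·0.9691) / 0.201906 = (-0.201356 − 0.030688) / 0.201906 = -1.149270
d₂ = d₁ − σ√T = -1.149270 − 0.201906 = -1.351176
e^{−rT} = 0.994684
e^{−qT} = 0.945159
N(−d₁) = 0.874778,  N(−d₂) = 0.911680
V = K·e^{−rT}·N(−d₂) − S·e^{−qT}·N(−d₁) = 260.197907 − 193.968295 = 66.229612 (the observed quote) — the price is monotone increasing in volatility, hence this σ is the only solution

sigma = 0.2051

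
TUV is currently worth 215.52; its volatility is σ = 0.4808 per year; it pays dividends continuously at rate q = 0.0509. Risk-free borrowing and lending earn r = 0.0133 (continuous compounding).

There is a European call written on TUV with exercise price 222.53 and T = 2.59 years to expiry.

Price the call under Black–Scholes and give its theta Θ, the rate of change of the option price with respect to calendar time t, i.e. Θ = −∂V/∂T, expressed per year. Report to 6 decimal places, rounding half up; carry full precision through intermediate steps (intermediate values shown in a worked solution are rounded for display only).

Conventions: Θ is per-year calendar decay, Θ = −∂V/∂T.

price = 48.577134
Θ = -6.173936

σ√T = 0.4808·√2.59 = 0.773774
d₁ = (ln(S/K) + (r−q+σ²/2)T) / (σ√T) = (ln(215.52/222.53) + (0.0133−0.0509+0.4808²/2)·2.59) / 0.773774 = (-0.032008 + 0.201979) / 0.773774 = 0.219665
d₂ = d₁ − σ√T = 0.219665 − 0.773774 = -0.554109
e^{−rT} = 0.966140
e^{−qT} = 0.876489
N(d₁) = 0.586934,  N(d₂) = 0.289752
Call price V = S·e^{−qT}·N(d₁) − K·e^{−rT}·N(d₂) = 110.872377 − 62.295243 = 48.577134
φ(d₁) = (1/√(2π))·e^{−d₁²/2} = 0.389432
Θ = −S·e^{−qT}·φ(d₁)·σ/(2√T) + q·S·e^{−qT}·N(d₁) − r·K·e^{−rT}·N(d₂) = −10.988813 + 5.643404 − 0.828527 = -6.173936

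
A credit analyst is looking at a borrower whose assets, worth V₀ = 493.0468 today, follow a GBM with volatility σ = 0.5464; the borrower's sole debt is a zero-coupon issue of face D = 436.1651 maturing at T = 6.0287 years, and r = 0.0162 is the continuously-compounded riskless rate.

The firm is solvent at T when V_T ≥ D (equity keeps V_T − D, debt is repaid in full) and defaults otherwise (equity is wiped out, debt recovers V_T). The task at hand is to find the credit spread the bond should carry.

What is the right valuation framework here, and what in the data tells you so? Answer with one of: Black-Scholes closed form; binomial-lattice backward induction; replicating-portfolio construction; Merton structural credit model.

framework: Merton structural credit model

Key observation: the question is about default risk generated by asset-value dynamics against a debt face of 436.1651 — the structural framework prices exactly that.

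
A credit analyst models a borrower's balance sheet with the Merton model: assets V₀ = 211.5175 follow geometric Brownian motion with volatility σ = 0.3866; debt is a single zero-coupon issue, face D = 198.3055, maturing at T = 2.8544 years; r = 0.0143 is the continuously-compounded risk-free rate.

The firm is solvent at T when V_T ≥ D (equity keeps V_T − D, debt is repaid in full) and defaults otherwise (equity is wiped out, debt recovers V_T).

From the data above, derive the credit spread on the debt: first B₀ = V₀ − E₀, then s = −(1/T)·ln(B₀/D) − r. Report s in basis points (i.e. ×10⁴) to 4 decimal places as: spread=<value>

Apply the equity-as-call identities (strike 198.3055, horizon 2.8544 years):
d₁ = [ln(V₀/D) + (r + σ²/2)T] / (σ√T)
   = [ln(211.5175/198.3055) + (0.0143 + 0.5·0.3866²)·2.8544] / (0.3866·√2.8544)
   = [0.064499 + 0.254127] / 0.653160 = 0.487822
d₂ = d₁ − σ√T = 0.487822 − 0.653160 = -0.165338
N(d₁) = 0.687162,  N(d₂) = 0.434339,  e^(−rT) = 0.960004
E₀ = V₀·N(d₁) − D·e^(−rT)·N(d₂)
   = 211.5175·0.687162 − 198.3055·0.960004·0.434339 = 62.659888
B₀ = V₀ − E₀ = 211.5175 − 62.659888 = 148.857612
spread = −(1/T)·ln(B₀/D) − r = −(1/2.8544)·ln(148.857612/198.3055) − 0.0143 = 0.08618296
in basis points: 0.08618296 × 10⁴ = 861.8296 bp

spread=861.8296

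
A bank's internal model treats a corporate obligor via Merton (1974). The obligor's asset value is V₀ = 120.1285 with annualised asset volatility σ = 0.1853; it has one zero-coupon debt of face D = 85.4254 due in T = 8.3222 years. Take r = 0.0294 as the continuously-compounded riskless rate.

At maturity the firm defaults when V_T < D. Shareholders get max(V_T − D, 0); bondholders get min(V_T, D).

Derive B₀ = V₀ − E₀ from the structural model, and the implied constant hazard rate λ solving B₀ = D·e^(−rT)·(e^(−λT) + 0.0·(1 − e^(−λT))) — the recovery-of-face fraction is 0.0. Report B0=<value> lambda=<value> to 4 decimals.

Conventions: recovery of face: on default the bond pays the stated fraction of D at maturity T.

Equity is a call on the firm's assets struck at D = 85.4254:
d₁ = [ln(V₀/D) + (r + σ²/2)T] / (σ√T)
   = [ln(120.1285/85.4254) + (0.0294 + 0.5·0.1853²)·8.3222] / (0.1853·√8.3222)
   = [0.340919 + 0.387549] / 0.534558 = 1.362748
d₂ = d₁ − σ√T = 1.362748 − 0.534558 = 0.828190
N(d₁) = 0.913519,  N(d₂) = 0.796219,  e^(−rT) = 0.782961
E₀ = V₀·N(d₁) − D·e^(−rT)·N(d₂)
   = 120.1285·0.913519 − 85.4254·0.782961·0.796219 = 56.484794
B₀ = V₀ − E₀ = 120.1285 − 56.484794 = 63.643706
e^(−λT) = (B₀·e^(rT)/D − 0)/(1 − 0) = (63.6437·1.277203/85.4254 − 0)/1 = 0.95154295
λ = −ln(0.95154295)/8.3222 = 0.005968

B0=63.6437 lambda=0.0060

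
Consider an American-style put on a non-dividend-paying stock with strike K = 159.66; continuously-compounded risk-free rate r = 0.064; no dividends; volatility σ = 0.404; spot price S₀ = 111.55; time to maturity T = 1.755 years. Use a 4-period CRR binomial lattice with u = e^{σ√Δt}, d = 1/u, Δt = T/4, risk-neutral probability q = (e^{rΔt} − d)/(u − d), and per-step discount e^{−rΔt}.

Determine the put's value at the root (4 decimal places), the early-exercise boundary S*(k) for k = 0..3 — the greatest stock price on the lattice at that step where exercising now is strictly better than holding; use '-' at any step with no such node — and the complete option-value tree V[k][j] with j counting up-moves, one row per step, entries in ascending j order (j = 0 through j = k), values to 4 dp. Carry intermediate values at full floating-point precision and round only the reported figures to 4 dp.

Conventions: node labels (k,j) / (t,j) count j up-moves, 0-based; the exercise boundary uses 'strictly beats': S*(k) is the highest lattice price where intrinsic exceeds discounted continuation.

price = 51.2623
boundary = - 85.3594 65.3180 85.3594
tree:
51.2623
74.3006 29.9073
94.3420 48.4894 12.0128
109.6779 74.3006 24.0403 0.0000
121.4131 94.3420 48.1100 0.0000 0.0000

params: Δt=0.43875 u=1.30683 d=0.76521 q=0.48608 e^(-rΔt)=0.97231
t_4 payoffs: 121.4131 94.3420 48.1100 0.0000 0.0000
t_3: node(3,0) S=49.9821 payoff=109.6779 vs cont=105.2570 → 109.6779 [stop]  node(3,1) S=85.3594 payoff=74.3006 vs cont=69.8797 → 74.3006 [stop]  node(3,2) S=145.7766 payoff=13.8834 vs cont=24.0403 → 24.0403 [wait]  node(3,3) S=248.9569 payoff=0.0000 vs cont=0.0000 → 0.0000 [wait]  ⇒ S*(3)=85.3594
t_2: node(2,0) S=65.3180 payoff=94.3420 vs cont=89.9211 → 94.3420 [stop]  node(2,1) S=111.5500 payoff=48.1100 vs cont=48.4894 → 48.4894 [wait]  node(2,2) S=190.5048 payoff=0.0000 vs cont=12.0128 → 12.0128 [wait]  ⇒ S*(2)=65.3180
t_1: node(1,0) S=85.3594 payoff=74.3006 vs cont=70.0590 → 74.3006 [stop]  node(1,1) S=145.7766 payoff=13.8834 vs cont=29.9073 → 29.9073 [wait]  ⇒ S*(1)=85.3594
t_0: node(0,0) S=111.5500 payoff=48.1100 vs cont=51.2623 → 51.2623 [wait]  ⇒ S*(0)=-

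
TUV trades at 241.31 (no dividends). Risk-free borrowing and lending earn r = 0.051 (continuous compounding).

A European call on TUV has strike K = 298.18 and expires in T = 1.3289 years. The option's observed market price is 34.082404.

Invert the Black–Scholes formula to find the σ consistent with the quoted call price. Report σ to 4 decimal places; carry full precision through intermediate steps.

sigma = 0.4280

At σ = 0.4280 the Black–Scholes value reproduces the quote:
σ√T = 0.428·√1.3289 = 0.493390
d₁ = (ln(S/K) + (r+σ²/2)T) / (σ√T) = (ln(241.31/298.18) + (0.051+0.428²/2)·1.3289) / 0.493390 = (-0.211615 + 0.189491) / 0.493390 = -0.044842
d₂ = d₁ − σ√T = -0.044842 − 0.493390 = -0.538231
e^{−rT} = 0.934472
N(d₁) = 0.482117,  N(d₂) = 0.295209
V = S·N(d₁) − K·e^{−rT}·N(d₂) = 116.339595 − 82.257190 = 34.082404 (the observed quote) — the price is monotone increasing in volatility, hence this σ is the only solution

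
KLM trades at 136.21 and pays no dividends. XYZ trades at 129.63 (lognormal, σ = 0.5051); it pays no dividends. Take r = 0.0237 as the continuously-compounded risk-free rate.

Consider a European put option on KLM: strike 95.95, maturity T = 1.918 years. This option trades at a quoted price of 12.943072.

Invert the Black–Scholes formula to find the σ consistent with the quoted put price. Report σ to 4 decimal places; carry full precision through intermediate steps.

At σ = 0.4940 the Black–Scholes value reproduces the quote:
σ√T = 0.494·√1.918 = 0.684150
d₁ = (ln(S/K) + (r+σ²/2)T) / (σ√T) = (ln(136.21/95.95) + (0.0237+0.494²/2)·1.918) / 0.684150 = (0.350371 + 0.279487) / 0.684150 = 0.920643
d₂ = d₁ − σ√T = 0.920643 − 0.684150 = 0.236493
e^{−rT} = 0.955561
N(−d₁) = 0.178618,  N(−d₂) = 0.406525
V = K·e^{−rT}·N(−d₂) − S·N(−d₁) = 37.272692 − 24.329619 = 12.943072 (equal to the quote); since ∂V/∂σ > 0 for all σ, the implied volatility is unique

sigma = 0.4940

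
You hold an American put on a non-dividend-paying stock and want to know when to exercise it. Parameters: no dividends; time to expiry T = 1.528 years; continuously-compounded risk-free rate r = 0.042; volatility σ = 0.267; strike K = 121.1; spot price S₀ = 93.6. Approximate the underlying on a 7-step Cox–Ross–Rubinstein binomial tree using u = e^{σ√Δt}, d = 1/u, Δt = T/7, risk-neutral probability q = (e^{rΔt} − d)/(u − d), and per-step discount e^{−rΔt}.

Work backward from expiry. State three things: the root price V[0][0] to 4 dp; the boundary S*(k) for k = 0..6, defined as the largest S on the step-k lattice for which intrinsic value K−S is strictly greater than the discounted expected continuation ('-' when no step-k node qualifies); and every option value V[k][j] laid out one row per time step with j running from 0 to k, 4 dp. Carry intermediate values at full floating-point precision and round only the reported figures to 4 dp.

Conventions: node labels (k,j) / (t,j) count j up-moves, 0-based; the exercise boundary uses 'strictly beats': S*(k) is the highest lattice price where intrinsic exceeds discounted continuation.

params: Δt=0.21829 u=1.13286 d=0.88272 q=0.50567 e^(-rΔt)=0.99087
t_7 payoffs: 82.0121 70.9357 56.7205 38.4772 15.0643 0.0000 0.0000 0.0000
t_6: node(6,0) S=44.2811 payoff=76.8189 vs cont=75.7137 → 76.8189 [stop]  node(6,1) S=56.8292 payoff=64.2708 vs cont=63.1657 → 64.2708 [stop]  node(6,2) S=72.9329 payoff=48.1671 vs cont=47.0619 → 48.1671 [stop]  node(6,3) S=93.6000 payoff=27.5000 vs cont=26.3948 → 27.5000 [stop]  node(6,4) S=120.1236 payoff=0.9764 vs cont=7.3787 → 7.3787 [wait]  node(6,5) S=154.1631 payoff=0.0000 vs cont=0.0000 → 0.0000 [wait]  node(6,6) S=197.8485 payoff=0.0000 vs cont=0.0000 → 0.0000 [wait]  ⇒ S*(6)=93.6000
t_5: node(5,0) S=50.1643 payoff=70.9357 vs cont=69.8305 → 70.9357 [stop]  node(5,1) S=64.3795 payoff=56.7205 vs cont=55.6154 → 56.7205 [stop]  node(5,2) S=82.6228 payoff=38.4772 vs cont=37.3721 → 38.4772 [stop]  node(5,3) S=106.0357 payoff=15.0643 vs cont=17.1671 → 17.1671 [wait]  node(5,4) S=136.0831 payoff=0.0000 vs cont=3.6142 → 3.6142 [wait]  node(5,5) S=174.6452 payoff=0.0000 vs cont=0.0000 → 0.0000 [wait]  ⇒ S*(5)=82.6228
t_4: node(4,0) S=56.8292 payoff=64.2708 vs cont=63.1657 → 64.2708 [stop]  node(4,1) S=72.9329 payoff=48.1671 vs cont=47.0619 → 48.1671 [stop]  node(4,2) S=93.6000 payoff=27.5000 vs cont=27.4484 → 27.5000 [stop]  node(4,3) S=120.1236 payoff=0.9764 vs cont=10.2196 → 10.2196 [wait]  node(4,4) S=154.1631 payoff=0.0000 vs cont=1.7703 → 1.7703 [wait]  ⇒ S*(4)=93.6000
t_3: node(3,0) S=64.3795 payoff=56.7205 vs cont=55.6154 → 56.7205 [stop]  node(3,1) S=82.6228 payoff=38.4772 vs cont=37.3721 → 38.4772 [stop]  node(3,2) S=106.0357 payoff=15.0643 vs cont=18.5905 → 18.5905 [wait]  node(3,3) S=136.0831 payoff=0.0000 vs cont=5.8927 → 5.8927 [wait]  ⇒ S*(3)=82.6228
t_2: node(2,0) S=72.9329 payoff=48.1671 vs cont=47.0619 → 48.1671 [stop]  node(2,1) S=93.6000 payoff=27.5000 vs cont=28.1617 → 28.1617 [wait]  node(2,2) S=120.1236 payoff=0.9764 vs cont=12.0585 → 12.0585 [wait]  ⇒ S*(2)=72.9329
t_1: node(1,0) S=82.6228 payoff=38.4772 vs cont=37.7036 → 38.4772 [stop]  node(1,1) S=106.0357 payoff=15.0643 vs cont=19.8360 → 19.8360 [wait]  ⇒ S*(1)=82.6228
t_0: node(0,0) S=93.6000 payoff=27.5000 vs cont=28.7857 → 28.7857 [wait]  ⇒ S*(0)=-

price = 28.7857
boundary = - 82.6228 72.9329 82.6228 93.6000 82.6228 93.6000
tree:
28.7857
38.4772 19.8360
48.1671 28.1617 12.0585
56.7205 38.4772 18.5905 5.8927
64.2708 48.1671 27.5000 10.2196 1.7703
70.9357 56.7205 38.4772 17.1671 3.6142 0.0000
76.8189 64.2708 48.1671 27.5000 7.3787 0.0000 0.0000
82.0121 70.9357 56.7205 38.4772 15.0643 0.0000 0.0000 0.0000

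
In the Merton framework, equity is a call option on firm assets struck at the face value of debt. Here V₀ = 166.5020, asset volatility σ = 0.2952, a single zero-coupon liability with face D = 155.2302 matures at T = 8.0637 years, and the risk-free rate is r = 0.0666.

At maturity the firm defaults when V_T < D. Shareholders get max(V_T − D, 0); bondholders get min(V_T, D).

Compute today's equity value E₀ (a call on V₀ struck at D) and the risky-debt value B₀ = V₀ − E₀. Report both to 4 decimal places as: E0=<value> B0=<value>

Equity is a call on the firm's assets struck at D = 155.2302:
d₁ = [ln(V₀/D) + (r + σ²/2)T] / (σ√T)
   = [ln(166.5020/155.2302) + (0.0666 + 0.5·0.2952²)·8.0637] / (0.2952·√8.0637)
   = [0.070098 + 0.888390] / 0.838269 = 1.143413
d₂ = d₁ − σ√T = 1.143413 − 0.838269 = 0.305144
N(d₁) = 0.873566,  N(d₂) = 0.619872,  e^(−rT) = 0.584474
E₀ = V₀·N(d₁) − D·e^(−rT)·N(d₂)
   = 166.5020·0.873566 − 155.2302·0.584474·0.619872 = 89.210798
B₀ = V₀ − E₀ = 166.5020 − 89.210798 = 77.291202

E0=89.2108 B0=77.2912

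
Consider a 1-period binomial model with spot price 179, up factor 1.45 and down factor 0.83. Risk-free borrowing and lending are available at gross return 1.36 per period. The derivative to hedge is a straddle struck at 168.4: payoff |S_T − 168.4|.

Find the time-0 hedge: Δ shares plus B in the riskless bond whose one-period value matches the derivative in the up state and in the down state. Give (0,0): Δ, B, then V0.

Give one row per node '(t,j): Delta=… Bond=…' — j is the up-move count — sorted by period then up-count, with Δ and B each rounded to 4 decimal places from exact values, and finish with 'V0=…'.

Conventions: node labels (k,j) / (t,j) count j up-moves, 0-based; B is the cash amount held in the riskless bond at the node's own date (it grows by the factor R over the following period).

Arbitrage-free pricing uses the up-move probability p* = (R−d)/(u−d) = 0.8548, discounting each step at R = 1.36.
At maturity the claim pays: V(1,0)=19.8300, V(1,1)=91.1500
Node (0,0) S=179.0000: V=(p*·91.1500+(1−p*)·19.8300)/1.36=59.4096; Δ=(91.1500−19.8300)/(259.5500−148.5700)=0.6426; B=V−Δ·S=-55.6226
Verification: the root portfolio costs Δ(0,0)·S0 + B(0,0) = 59.4096, matching V0.

(0,0): Delta=0.6426 Bond=-55.6226
V0=59.4096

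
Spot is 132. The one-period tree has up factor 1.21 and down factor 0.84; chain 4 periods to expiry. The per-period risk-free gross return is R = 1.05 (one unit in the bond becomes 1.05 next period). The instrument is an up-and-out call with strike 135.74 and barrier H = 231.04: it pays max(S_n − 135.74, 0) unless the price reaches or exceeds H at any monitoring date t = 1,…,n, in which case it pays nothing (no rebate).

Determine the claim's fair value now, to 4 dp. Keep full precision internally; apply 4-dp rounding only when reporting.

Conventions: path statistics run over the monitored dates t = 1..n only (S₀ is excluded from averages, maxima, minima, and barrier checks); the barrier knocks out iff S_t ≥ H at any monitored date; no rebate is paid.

price = 12.0287

Risk-neutral up-probability p* = (R−d)/(u−d) = (1.05−0.84)/(1.21−0.84) = 0.5676; the claim prices as the p*-weighted sum of path payoffs discounted by R^4.
Enumerate all 2^4 = 16 price paths (U = up ×1.21, D = down ×0.84); each path with k up-moves has probability p*^k·(1−p*)^(4−k).
DDDD: M=110.8800, payoff=0.0000, prob=0.034968
UDDD: M=159.7200, payoff=0.0000, prob=0.045896
DUDD: M=134.1648, payoff=0.0000, prob=0.045896
UUDD: M=193.2612, payoff=0.6251, prob=0.060238
DDUD: M=112.6984, payoff=0.0000, prob=0.045896
UDUD: M=162.3394, payoff=0.6251, prob=0.060238
DUUD: M=162.3394, payoff=0.6251, prob=0.060238
UUUD: M=233.8461, payoff=0.0000, prob=0.079063
DDDU: M=110.8800, payoff=0.0000, prob=0.045896
UDDU: M=159.7200, payoff=0.6251, prob=0.060238
DUDU: M=136.3651, payoff=0.6251, prob=0.060238
UUDU: M=196.4307, payoff=60.6907, prob=0.079063
DDUU: M=136.3651, payoff=0.6251, prob=0.060238
UDUU: M=196.4307, payoff=60.6907, prob=0.079063
DUUU: M=196.4307, payoff=60.6907, prob=0.079063
UUUU: M=282.9537, payoff=0.0000, prob=0.103770
Price = Σ prob·payoff / R^4 = 14.621016 / 1.215506 = 12.0287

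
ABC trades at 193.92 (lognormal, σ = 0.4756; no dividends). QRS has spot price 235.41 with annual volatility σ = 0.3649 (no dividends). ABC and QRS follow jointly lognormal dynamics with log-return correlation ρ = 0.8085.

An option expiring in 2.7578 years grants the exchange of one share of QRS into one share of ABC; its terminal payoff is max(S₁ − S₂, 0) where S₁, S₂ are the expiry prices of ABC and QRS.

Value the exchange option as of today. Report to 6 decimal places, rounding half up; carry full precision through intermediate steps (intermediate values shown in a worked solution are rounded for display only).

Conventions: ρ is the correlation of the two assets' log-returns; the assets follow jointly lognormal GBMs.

σ_eff = √(σ₁² + σ₂² − 2ρσ₁σ₂) = √(0.4756² + 0.3649² − 2·0.8085·0.4756·0.3649) = 0.280576
d₁ = (ln(S₁/S₂) + (q₂ − q₁ + σ_eff²/2)T) / (σ_eff√T) = (ln(193.92/235.41) + (0.0 − 0.0 + 0.039361)·2.7578) / 0.465942 = -0.183139
d₂ = d₁ − σ_eff√T = -0.183139 − 0.465942 = -0.649081
N(d₁) = 0.427344,  N(d₂) = 0.258143
V = S₁·e^{−q₁T}·N(d₁) − S₂·e^{−q₂T}·N(d₂) = 82.870635 − 60.769463 = 22.101173
Key observation: no risk-free rate is needed — with the second asset as numeraire the exchange option is a call on the ratio S₁/S₂, and r cancels out of the value.

exchange price = 22.101173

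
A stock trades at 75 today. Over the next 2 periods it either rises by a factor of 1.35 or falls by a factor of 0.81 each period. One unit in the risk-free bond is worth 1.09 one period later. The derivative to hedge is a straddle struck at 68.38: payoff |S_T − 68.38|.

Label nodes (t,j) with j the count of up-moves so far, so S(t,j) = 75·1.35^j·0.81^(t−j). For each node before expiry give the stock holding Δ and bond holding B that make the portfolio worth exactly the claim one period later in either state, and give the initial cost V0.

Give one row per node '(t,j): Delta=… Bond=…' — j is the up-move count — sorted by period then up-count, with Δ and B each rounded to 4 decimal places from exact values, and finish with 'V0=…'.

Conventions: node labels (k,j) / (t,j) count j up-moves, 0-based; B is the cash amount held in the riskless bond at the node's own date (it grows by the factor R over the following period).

Arbitrage-free pricing uses the up-move probability p* = (R−d)/(u−d) = 0.5185, discounting each step at R = 1.09.
Expiry values: V(2,0)=19.1725, V(2,1)=13.6325, V(2,2)=68.3075
Node (1,0) S=60.7500: V=(p*·13.6325+(1−p*)·19.1725)/1.09=14.9540; Δ=(13.6325−19.1725)/(82.0125−49.2075)=-0.1689; B=V−Δ·S=25.2133
Node (1,1) S=101.2500: V=(p*·68.3075+(1−p*)·13.6325)/1.09=38.5161; Δ=(68.3075−13.6325)/(136.6875−82.0125)=1.0000; B=V−Δ·S=-62.7339
Node (0,0) S=75.0000: V=(p*·38.5161+(1−p*)·14.9540)/1.09=24.9279; Δ=(38.5161−14.9540)/(101.2500−60.7500)=0.5818; B=V−Δ·S=-18.7055
Sanity check at the root: Δ(0,0)·S0 + B(0,0) reproduces V0 = 24.9279.

(0,0): Delta=0.5818 Bond=-18.7055
(1,0): Delta=-0.1689 Bond=25.2133
(1,1): Delta=1.0000 Bond=-62.7339
V0=24.9279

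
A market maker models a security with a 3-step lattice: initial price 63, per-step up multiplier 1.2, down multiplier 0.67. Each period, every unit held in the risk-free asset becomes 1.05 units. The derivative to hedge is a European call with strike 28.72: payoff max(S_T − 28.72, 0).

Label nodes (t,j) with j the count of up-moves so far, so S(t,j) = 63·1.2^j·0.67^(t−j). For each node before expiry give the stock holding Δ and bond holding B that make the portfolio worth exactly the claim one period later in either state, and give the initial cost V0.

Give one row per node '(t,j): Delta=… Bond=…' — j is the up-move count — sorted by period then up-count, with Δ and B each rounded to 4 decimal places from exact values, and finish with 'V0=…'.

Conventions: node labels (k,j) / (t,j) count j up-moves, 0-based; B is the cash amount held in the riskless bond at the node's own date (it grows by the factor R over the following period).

Since d<R<u, set p* = (R−d)/(u−d) = 0.7170; price each node as the discounted p*-expectation of its children.
At maturity the claim pays: V(3,0)=0.0000, V(3,1)=5.2168, V(3,2)=32.0624, V(3,3)=80.1440
  t=2,j=0: stock 28.2807 → up 33.9368 (V=5.2168), down 18.9481 (V=0.0000). Price 3.5623; hedge Δ=0.3480, bond B=-6.2808.
  t=2,j=1: stock 50.6520 → up 60.7824 (V=32.0624), down 33.9368 (V=5.2168). Price 23.2996; hedge Δ=1.0000, bond B=-27.3524.
  t=2,j=2: stock 90.7200 → up 108.8640 (V=80.1440), down 60.7824 (V=32.0624). Price 63.3676; hedge Δ=1.0000, bond B=-27.3524.
  t=1,j=0: stock 42.2100 → up 50.6520 (V=23.2996), down 28.2807 (V=3.5623). Price 16.8701; hedge Δ=0.8823, bond B=-20.3702.
  t=1,j=1: stock 75.6000 → up 90.7200 (V=63.3676), down 50.6520 (V=23.2996). Price 49.5501; hedge Δ=1.0000, bond B=-26.0499.
  t=0,j=0: stock 63.0000 → up 75.6000 (V=49.5501), down 42.2100 (V=16.8701). Price 38.3819; hedge Δ=0.9787, bond B=-23.2785.
Check: Δ(0,0)·S0 + B(0,0) = 38.3819 = V0.

(0,0): Delta=0.9787 Bond=-23.2785
(1,0): Delta=0.8823 Bond=-20.3702
(1,1): Delta=1.0000 Bond=-26.0499
(2,0): Delta=0.3480 Bond=-6.2808
(2,1): Delta=1.0000 Bond=-27.3524
(2,2): Delta=1.0000 Bond=-27.3524
V0=38.3819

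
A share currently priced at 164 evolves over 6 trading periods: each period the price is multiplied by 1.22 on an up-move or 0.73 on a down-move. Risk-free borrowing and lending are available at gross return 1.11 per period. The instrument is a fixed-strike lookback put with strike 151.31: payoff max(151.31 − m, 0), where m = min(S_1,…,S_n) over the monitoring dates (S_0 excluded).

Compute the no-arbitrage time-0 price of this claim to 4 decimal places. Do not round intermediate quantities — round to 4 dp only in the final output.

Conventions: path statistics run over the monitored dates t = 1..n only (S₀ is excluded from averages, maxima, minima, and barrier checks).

Risk-neutral up-probability p* = (R−d)/(u−d) = (1.11−0.73)/(1.22−0.73) = 0.7755; the claim prices as the p*-weighted sum of path payoffs discounted by R^6.
Enumerate all 2^6 = 64 price paths (U = up ×1.22, D = down ×0.73); each path with k up-moves has probability p*^k·(1−p*)^(6−k).
DDDDDD: m=24.8188, payoff=126.4912, prob=0.000128
UDDDDD: m=41.4780, payoff=109.8320, prob=0.000442
DUDDDD: m=41.4780, payoff=109.8320, prob=0.000442
UUDDDD: m=69.3194, payoff=81.9906, prob=0.001527
DDUDDD: m=41.4780, payoff=109.8320, prob=0.000442
UDUDDD: m=69.3194, payoff=81.9906, prob=0.001527
DUUDDD: m=69.3194, payoff=81.9906, prob=0.001527
UUUDDD: m=115.8489, payoff=35.4611, prob=0.005277
DDDUDD: m=41.4780, payoff=109.8320, prob=0.000442
UDDUDD: m=69.3194, payoff=81.9906, prob=0.001527
DUDUDD: m=69.3194, payoff=81.9906, prob=0.001527
UUDUDD: m=115.8489, payoff=35.4611, prob=0.005277
DDUUDD: m=69.3194, payoff=81.9906, prob=0.001527
UDUUDD: m=115.8489, payoff=35.4611, prob=0.005277
DUUUDD: m=115.8489, payoff=35.4611, prob=0.005277
UUUUDD: m=193.6105, payoff=0.0000, prob=0.018228
DDDDUD: m=41.4780, payoff=109.8320, prob=0.000442
UDDDUD: m=69.3194, payoff=81.9906, prob=0.001527
DUDDUD: m=69.3194, payoff=81.9906, prob=0.001527
UUDDUD: m=115.8489, payoff=35.4611, prob=0.005277
DDUDUD: m=69.3194, payoff=81.9906, prob=0.001527
UDUDUD: m=115.8489, payoff=35.4611, prob=0.005277
DUUDUD: m=115.8489, payoff=35.4611, prob=0.005277
UUUDUD: m=193.6105, payoff=0.0000, prob=0.018228
DDDUUD: m=63.7988, payoff=87.5112, prob=0.001527
UDDUUD: m=106.6226, payoff=44.6874, prob=0.005277
DUDUUD: m=106.6226, payoff=44.6874, prob=0.005277
UUDUUD: m=178.1912, payoff=0.0000, prob=0.018228
DDUUUD: m=87.3956, payoff=63.9144, prob=0.005277
UDUUUD: m=146.0584, payoff=5.2516, prob=0.018228
DUUUUD: m=119.7200, payoff=31.5900, prob=0.018228
UUUUUD: m=200.0800, payoff=0.0000, prob=0.062970
DDDDDU: m=33.9984, payoff=117.3116, prob=0.000442
UDDDDU: m=56.8192, payoff=94.4908, prob=0.001527
DUDDDU: m=56.8192, payoff=94.4908, prob=0.001527
UUDDDU: m=94.9581, payoff=56.3519, prob=0.005277
DDUDDU: m=56.8192, payoff=94.4908, prob=0.001527
UDUDDU: m=94.9581, payoff=56.3519, prob=0.005277
DUUDDU: m=94.9581, payoff=56.3519, prob=0.005277
UUUDDU: m=158.6971, payoff=0.0000, prob=0.018228
DDDUDU: m=56.8192, payoff=94.4908, prob=0.001527
UDDUDU: m=94.9581, payoff=56.3519, prob=0.005277
DUDUDU: m=94.9581, payoff=56.3519, prob=0.005277
UUDUDU: m=158.6971, payoff=0.0000, prob=0.018228
DDUUDU: m=87.3956, payoff=63.9144, prob=0.005277
UDUUDU: m=146.0584, payoff=5.2516, prob=0.018228
DUUUDU: m=119.7200, payoff=31.5900, prob=0.018228
UUUUDU: m=200.0800, payoff=0.0000, prob=0.062970
DDDDUU: m=46.5731, payoff=104.7369, prob=0.001527
UDDDUU: m=77.8345, payoff=73.4755, prob=0.005277
DUDDUU: m=77.8345, payoff=73.4755, prob=0.005277
UUDDUU: m=130.0796, payoff=21.2304, prob=0.018228
DDUDUU: m=77.8345, payoff=73.4755, prob=0.005277
UDUDUU: m=130.0796, payoff=21.2304, prob=0.018228
DUUDUU: m=119.7200, payoff=31.5900, prob=0.018228
UUUDUU: m=200.0800, payoff=0.0000, prob=0.062970
DDDUUU: m=63.7988, payoff=87.5112, prob=0.005277
UDDUUU: m=106.6226, payoff=44.6874, prob=0.018228
DUDUUU: m=106.6226, payoff=44.6874, prob=0.018228
UUDUUU: m=178.1912, payoff=0.0000, prob=0.062970
DDUUUU: m=87.3956, payoff=63.9144, prob=0.018228
UDUUUU: m=146.0584, payoff=5.2516, prob=0.062970
DUUUUU: m=119.7200, payoff=31.5900, prob=0.062970
UUUUUU: m=200.0800, payoff=0.0000, prob=0.217533
Price = Σ prob·payoff / R^6 = 15.683431 / 1.870415 = 8.3850

price = 8.3850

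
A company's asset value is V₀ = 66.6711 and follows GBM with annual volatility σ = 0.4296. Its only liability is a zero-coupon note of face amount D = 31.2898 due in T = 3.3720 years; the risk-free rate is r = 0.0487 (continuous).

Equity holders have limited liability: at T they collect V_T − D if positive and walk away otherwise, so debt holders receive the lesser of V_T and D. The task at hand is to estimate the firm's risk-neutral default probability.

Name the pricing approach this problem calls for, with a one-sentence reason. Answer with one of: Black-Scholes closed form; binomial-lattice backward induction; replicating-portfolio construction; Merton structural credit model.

framework: Merton structural credit model

Key observation: the data describe a firm's assets (V₀ = 66.6711, GBM) and a single zero-coupon debt of face 31.2898, so credit quantities follow from equity-as-call in the structural model.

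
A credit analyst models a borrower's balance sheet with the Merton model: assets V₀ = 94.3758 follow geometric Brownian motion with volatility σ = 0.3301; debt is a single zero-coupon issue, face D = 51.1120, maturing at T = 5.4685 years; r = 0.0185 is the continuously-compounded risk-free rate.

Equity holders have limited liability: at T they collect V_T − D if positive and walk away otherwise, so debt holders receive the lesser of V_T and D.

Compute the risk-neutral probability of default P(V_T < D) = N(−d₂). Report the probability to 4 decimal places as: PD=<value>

PD=0.2948

With assets at 94.3758 and a single debt payment of 51.1120 at 5.4685 years:
d₁ = [ln(V₀/D) + (r + σ²/2)T] / (σ√T)
   = [ln(94.3758/51.1120) + (0.0185 + 0.5·0.3301²)·5.4685] / (0.3301·√5.4685)
   = [0.613265 + 0.399108] / 0.771933 = 1.311478
d₂ = d₁ − σ√T = 1.311478 − 0.771933 = 0.539545
risk-neutral PD = N(−d₂) = N(-0.539545) = 0.294756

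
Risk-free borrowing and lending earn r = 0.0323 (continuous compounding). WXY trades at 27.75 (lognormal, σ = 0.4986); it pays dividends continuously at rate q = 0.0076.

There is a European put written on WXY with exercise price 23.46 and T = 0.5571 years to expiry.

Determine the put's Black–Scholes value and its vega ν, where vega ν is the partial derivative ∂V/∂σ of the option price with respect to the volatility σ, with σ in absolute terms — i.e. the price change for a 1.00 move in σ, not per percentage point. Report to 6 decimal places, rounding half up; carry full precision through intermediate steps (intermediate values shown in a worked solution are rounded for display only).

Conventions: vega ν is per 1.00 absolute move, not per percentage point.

σ√T = 0.4986·√0.5571 = 0.372151
d₁ = (ln(S/K) + (r−q+σ²/2)T) / (σ√T) = (ln(27.75/23.46) + (0.0323−0.0076+0.4986²/2)·0.5571) / 0.372151 = (0.167939 + 0.083008) / 0.372151 = 0.674317
d₂ = d₁ − σ√T = 0.674317 − 0.372151 = 0.302166
e^{−rT} = 0.982167
e^{−qT} = 0.995775
N(−d₁) = 0.250055,  N(−d₂) = 0.381263
Put price V = K·e^{−rT}·N(−d₂) − S·e^{−qT}·N(−d₁) = 8.784915 − 6.909709 = 1.875206
φ(d₁) = (1/√(2π))·e^{−d₁²/2} = 0.317814
ν = S·e^{−qT}·φ(d₁)·√T = 6.554859

price = 1.875206
ν = 6.554859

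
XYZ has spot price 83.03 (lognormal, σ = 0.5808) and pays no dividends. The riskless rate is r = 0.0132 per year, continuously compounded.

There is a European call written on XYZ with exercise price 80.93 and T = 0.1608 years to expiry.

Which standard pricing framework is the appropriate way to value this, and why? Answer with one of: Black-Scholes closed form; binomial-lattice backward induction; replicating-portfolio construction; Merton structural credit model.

Key observation: the strike-80.93 call on XYZ is European-exercise on a continuously-modelled lognormal underlying, so its value is a single closed-form evaluation.

framework: Black-Scholes closed form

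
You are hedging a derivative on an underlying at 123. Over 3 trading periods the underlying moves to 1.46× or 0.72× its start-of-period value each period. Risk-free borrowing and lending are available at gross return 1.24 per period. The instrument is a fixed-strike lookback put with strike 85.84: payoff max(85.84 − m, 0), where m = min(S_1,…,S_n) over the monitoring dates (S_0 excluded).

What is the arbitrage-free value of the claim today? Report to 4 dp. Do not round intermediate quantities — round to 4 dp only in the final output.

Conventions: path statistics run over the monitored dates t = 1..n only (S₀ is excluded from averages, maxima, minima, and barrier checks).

Under the martingale measure an up-move has probability p* = 0.7027; value the claim as the probability-weighted average of per-path payoffs, discounted 3 periods at R = 1.24.
Enumerate all 2^3 = 8 price paths (U = up ×1.46, D = down ×0.72); each path with k up-moves has probability p*^k·(1−p*)^(3−k).
DDD: m=45.9095, payoff=39.9305, prob=0.026277
UDD: m=93.0943, payoff=0.0000, prob=0.062109
DUD: m=88.5600, payoff=0.0000, prob=0.062109
UUD: m=179.5800, payoff=0.0000, prob=0.146803
DDU: m=63.7632, payoff=22.0768, prob=0.062109
UDU: m=129.2976, payoff=0.0000, prob=0.146803
DUU: m=88.5600, payoff=0.0000, prob=0.146803
UUU: m=179.5800, payoff=0.0000, prob=0.346988
Price = Σ prob·payoff / R^3 = 2.420411 / 1.906624 = 1.2695

price = 1.2695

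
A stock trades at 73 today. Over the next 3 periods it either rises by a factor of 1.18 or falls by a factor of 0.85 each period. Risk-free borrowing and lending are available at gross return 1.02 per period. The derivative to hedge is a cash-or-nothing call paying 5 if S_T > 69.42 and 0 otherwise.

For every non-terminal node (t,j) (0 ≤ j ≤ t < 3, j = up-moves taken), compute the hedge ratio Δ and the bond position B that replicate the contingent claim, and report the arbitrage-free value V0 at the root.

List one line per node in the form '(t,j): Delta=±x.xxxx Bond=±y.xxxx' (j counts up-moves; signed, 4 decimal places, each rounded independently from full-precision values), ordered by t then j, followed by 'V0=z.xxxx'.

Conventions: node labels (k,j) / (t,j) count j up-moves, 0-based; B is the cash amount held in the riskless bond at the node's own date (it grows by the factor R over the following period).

(0,0): Delta=0.0997 Bond=-4.8120
(1,0): Delta=0.1233 Bond=-6.3769
(1,1): Delta=0.0836 Bond=-3.5261
(2,0): Delta=0.0000 Bond=0.0000
(2,1): Delta=0.2069 Bond=-12.6263
(2,2): Delta=0.0000 Bond=4.9020
V0=2.4629

No-arbitrage ⇒ martingale measure with p* = (R−d)/(u−d) = 0.5152.
Payoffs at expiry: V(3,0)=0.0000, V(3,1)=0.0000, V(3,2)=5.0000, V(3,3)=5.0000
  t=2,j=0: stock 52.7425 → up 62.2361 (V=0.0000), down 44.8311 (V=0.0000). Price 0.0000; hedge Δ=0.0000, bond B=0.0000.
  t=2,j=1: stock 73.2190 → up 86.3984 (V=5.0000), down 62.2361 (V=0.0000). Price 2.5253; hedge Δ=0.2069, bond B=-12.6263.
  t=2,j=2: stock 101.6452 → up 119.9413 (V=5.0000), down 86.3984 (V=5.0000). Price 4.9020; hedge Δ=0.0000, bond B=4.9020.
  t=1,j=0: stock 62.0500 → up 73.2190 (V=2.5253), down 52.7425 (V=0.0000). Price 1.2754; hedge Δ=0.1233, bond B=-6.3769.
  t=1,j=1: stock 86.1400 → up 101.6452 (V=4.9020), down 73.2190 (V=2.5253). Price 3.6761; hedge Δ=0.0836, bond B=-3.5261.
  t=0,j=0: stock 73.0000 → up 86.1400 (V=3.6761), down 62.0500 (V=1.2754). Price 2.4629; hedge Δ=0.0997, bond B=-4.8120.
Check: Δ(0,0)·S0 + B(0,0) = 2.4629 = V0.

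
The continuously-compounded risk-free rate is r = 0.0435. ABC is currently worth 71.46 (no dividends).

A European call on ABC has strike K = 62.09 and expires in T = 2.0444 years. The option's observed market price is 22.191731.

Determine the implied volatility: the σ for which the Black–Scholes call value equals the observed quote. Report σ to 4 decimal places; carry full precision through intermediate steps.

At σ = 0.3788 the Black–Scholes value reproduces the quote:
σ√T = 0.3788·√2.0444 = 0.541618
d₁ = (ln(S/K) + (r+σ²/2)T) / (σ√T) = (ln(71.46/62.09) + (0.0435+0.3788²/2)·2.0444) / 0.541618 = (0.140553 + 0.235606) / 0.541618 = 0.694510
d₂ = d₁ − σ√T = 0.694510 − 0.541618 = 0.152893
e^{−rT} = 0.914908
N(d₁) = 0.756319,  N(d₂) = 0.560759
V = S·N(d₁) − K·e^{−rT}·N(d₂) = 54.046551 − 31.854820 = 22.191731 (equal to the quote); since ∂V/∂σ > 0 for all σ, the implied volatility is unique

sigma = 0.3788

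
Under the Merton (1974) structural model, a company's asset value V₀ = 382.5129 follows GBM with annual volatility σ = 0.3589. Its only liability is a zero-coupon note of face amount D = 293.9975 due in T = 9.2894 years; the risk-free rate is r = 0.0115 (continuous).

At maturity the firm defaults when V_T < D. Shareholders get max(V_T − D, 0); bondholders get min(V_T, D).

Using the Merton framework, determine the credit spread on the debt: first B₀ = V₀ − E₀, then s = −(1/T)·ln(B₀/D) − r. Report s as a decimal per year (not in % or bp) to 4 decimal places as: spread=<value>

Work the structural quantities from V₀ = 382.5129 against face 293.9975:
d₁ = [ln(V₀/D) + (r + σ²/2)T] / (σ√T)
   = [ln(382.5129/293.9975) + (0.0115 + 0.5·0.3589²)·9.2894] / (0.3589·√9.2894)
   = [0.263191 + 0.705108] / 1.093874 = 0.885202
d₂ = d₁ − σ√T = 0.885202 − 1.093874 = -0.208672
N(d₁) = 0.811976,  N(d₂) = 0.417352,  e^(−rT) = 0.898680
E₀ = V₀·N(d₁) − D·e^(−rT)·N(d₂)
   = 382.5129·0.811976 − 293.9975·0.898680·0.417352 = 200.322858
B₀ = V₀ − E₀ = 382.5129 − 200.322858 = 182.190042
spread = −(1/T)·ln(B₀/D) − r = −(1/9.2894)·ln(182.190042/293.9975) − 0.0115 = 0.04001258

spread=0.0400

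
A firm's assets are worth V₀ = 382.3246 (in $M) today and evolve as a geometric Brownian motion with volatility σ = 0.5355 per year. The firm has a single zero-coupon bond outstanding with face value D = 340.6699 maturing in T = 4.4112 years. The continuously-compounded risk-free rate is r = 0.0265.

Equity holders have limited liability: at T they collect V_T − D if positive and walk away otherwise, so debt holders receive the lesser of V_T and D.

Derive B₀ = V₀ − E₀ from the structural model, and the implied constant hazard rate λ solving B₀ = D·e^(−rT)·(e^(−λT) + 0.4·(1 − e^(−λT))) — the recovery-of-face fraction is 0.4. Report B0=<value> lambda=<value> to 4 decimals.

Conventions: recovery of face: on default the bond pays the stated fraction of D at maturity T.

With assets at 382.3246 and a single debt payment of 340.6699 at 4.4112 years:
d₁ = [ln(V₀/D) + (r + σ²/2)T] / (σ√T)
   = [ln(382.3246/340.6699) + (0.0265 + 0.5·0.5355²)·4.4112] / (0.5355·√4.4112)
   = [0.115356 + 0.749375] / 1.124703 = 0.768853
d₂ = d₁ − σ√T = 0.768853 − 1.124703 = -0.355850
N(d₁) = 0.779010,  N(d₂) = 0.360976,  e^(−rT) = 0.889677
E₀ = V₀·N(d₁) − D·e^(−rT)·N(d₂)
   = 382.3246·0.779010 − 340.6699·0.889677·0.360976 = 188.427602
B₀ = V₀ − E₀ = 382.3246 − 188.427602 = 193.896998
e^(−λT) = (B₀·e^(rT)/D − 0.4)/(1 − 0.4) = (193.8970·1.124003/340.6699 − 0.4)/0.6 = 0.39957024
λ = −ln(0.39957024)/4.4112 = 0.207963

B0=193.8970 lambda=0.2080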